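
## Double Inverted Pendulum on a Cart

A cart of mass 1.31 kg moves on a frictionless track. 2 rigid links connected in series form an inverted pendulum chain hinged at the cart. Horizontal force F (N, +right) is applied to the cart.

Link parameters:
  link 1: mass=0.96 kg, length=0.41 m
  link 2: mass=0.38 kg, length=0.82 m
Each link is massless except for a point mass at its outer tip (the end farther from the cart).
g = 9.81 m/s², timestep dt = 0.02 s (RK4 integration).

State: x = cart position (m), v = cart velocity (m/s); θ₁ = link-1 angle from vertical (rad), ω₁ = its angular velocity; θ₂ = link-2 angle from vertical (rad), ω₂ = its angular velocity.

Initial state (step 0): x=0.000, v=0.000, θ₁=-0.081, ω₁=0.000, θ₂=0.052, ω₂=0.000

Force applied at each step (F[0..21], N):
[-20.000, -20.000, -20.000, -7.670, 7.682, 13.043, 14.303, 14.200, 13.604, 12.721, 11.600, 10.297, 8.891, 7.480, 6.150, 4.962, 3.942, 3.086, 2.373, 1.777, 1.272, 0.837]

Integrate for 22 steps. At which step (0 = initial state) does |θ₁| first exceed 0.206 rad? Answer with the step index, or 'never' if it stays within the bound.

apply F[0]=-20.000 → step 1: x=-0.003, v=-0.288, θ₁=-0.075, ω₁=0.635, θ₂=0.052, ω₂=0.048
apply F[1]=-20.000 → step 2: x=-0.012, v=-0.579, θ₁=-0.055, ω₁=1.289, θ₂=0.054, ω₂=0.090
apply F[2]=-20.000 → step 3: x=-0.026, v=-0.877, θ₁=-0.023, ω₁=1.979, θ₂=0.056, ω₂=0.120
apply F[3]=-7.670 → step 4: x=-0.045, v=-0.994, θ₁=0.019, ω₁=2.253, θ₂=0.059, ω₂=0.136
apply F[4]=+7.682 → step 5: x=-0.064, v=-0.883, θ₁=0.062, ω₁=2.001, θ₂=0.061, ω₂=0.141
apply F[5]=+13.043 → step 6: x=-0.079, v=-0.699, θ₁=0.098, ω₁=1.595, θ₂=0.064, ω₂=0.136
apply F[6]=+14.303 → step 7: x=-0.091, v=-0.504, θ₁=0.125, ω₁=1.184, θ₂=0.067, ω₂=0.120
apply F[7]=+14.200 → step 8: x=-0.100, v=-0.316, θ₁=0.145, ω₁=0.810, θ₂=0.069, ω₂=0.095
apply F[8]=+13.604 → step 9: x=-0.104, v=-0.142, θ₁=0.158, ω₁=0.480, θ₂=0.070, ω₂=0.065
apply F[9]=+12.721 → step 10: x=-0.105, v=0.016, θ₁=0.165, ω₁=0.195, θ₂=0.071, ω₂=0.031
apply F[10]=+11.600 → step 11: x=-0.104, v=0.157, θ₁=0.166, ω₁=-0.044, θ₂=0.072, ω₂=-0.004
apply F[11]=+10.297 → step 12: x=-0.099, v=0.278, θ₁=0.164, ω₁=-0.238, θ₂=0.071, ω₂=-0.038
apply F[12]=+8.891 → step 13: x=-0.093, v=0.380, θ₁=0.157, ω₁=-0.388, θ₂=0.070, ω₂=-0.069
apply F[13]=+7.480 → step 14: x=-0.084, v=0.462, θ₁=0.149, ω₁=-0.497, θ₂=0.069, ω₂=-0.099
apply F[14]=+6.150 → step 15: x=-0.074, v=0.526, θ₁=0.138, ω₁=-0.570, θ₂=0.066, ω₂=-0.124
apply F[15]=+4.962 → step 16: x=-0.063, v=0.576, θ₁=0.126, ω₁=-0.613, θ₂=0.064, ω₂=-0.147
apply F[16]=+3.942 → step 17: x=-0.052, v=0.612, θ₁=0.114, ω₁=-0.633, θ₂=0.060, ω₂=-0.166
apply F[17]=+3.086 → step 18: x=-0.039, v=0.638, θ₁=0.101, ω₁=-0.635, θ₂=0.057, ω₂=-0.182
apply F[18]=+2.373 → step 19: x=-0.026, v=0.655, θ₁=0.088, ω₁=-0.625, θ₂=0.053, ω₂=-0.195
apply F[19]=+1.777 → step 20: x=-0.013, v=0.666, θ₁=0.076, ω₁=-0.607, θ₂=0.049, ω₂=-0.205
apply F[20]=+1.272 → step 21: x=0.000, v=0.672, θ₁=0.064, ω₁=-0.583, θ₂=0.045, ω₂=-0.213
apply F[21]=+0.837 → step 22: x=0.014, v=0.673, θ₁=0.053, ω₁=-0.555, θ₂=0.041, ω₂=-0.218
max |θ₁| = 0.166 ≤ 0.206 over all 23 states.

Answer: never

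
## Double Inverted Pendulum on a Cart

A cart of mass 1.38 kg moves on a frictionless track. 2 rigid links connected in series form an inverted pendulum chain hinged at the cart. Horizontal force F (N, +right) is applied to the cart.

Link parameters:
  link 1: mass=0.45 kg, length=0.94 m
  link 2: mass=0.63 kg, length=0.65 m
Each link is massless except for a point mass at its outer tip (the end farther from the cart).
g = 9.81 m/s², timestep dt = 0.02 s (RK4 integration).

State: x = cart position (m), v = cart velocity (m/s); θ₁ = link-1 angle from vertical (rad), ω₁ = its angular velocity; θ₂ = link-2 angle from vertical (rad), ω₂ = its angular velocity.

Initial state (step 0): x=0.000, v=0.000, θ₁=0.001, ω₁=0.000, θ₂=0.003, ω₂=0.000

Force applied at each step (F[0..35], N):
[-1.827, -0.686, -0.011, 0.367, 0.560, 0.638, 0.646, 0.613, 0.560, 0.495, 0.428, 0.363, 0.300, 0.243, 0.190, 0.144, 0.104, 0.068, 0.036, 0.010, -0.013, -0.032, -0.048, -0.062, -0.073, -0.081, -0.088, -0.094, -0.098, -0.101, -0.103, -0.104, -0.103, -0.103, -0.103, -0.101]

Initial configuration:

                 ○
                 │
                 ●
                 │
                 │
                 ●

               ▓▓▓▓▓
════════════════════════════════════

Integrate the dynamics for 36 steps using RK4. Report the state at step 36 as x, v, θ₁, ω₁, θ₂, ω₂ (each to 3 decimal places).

apply F[0]=-1.827 → step 1: x=-0.000, v=-0.027, θ₁=0.001, ω₁=0.028, θ₂=0.003, ω₂=0.001
apply F[1]=-0.686 → step 2: x=-0.001, v=-0.037, θ₁=0.002, ω₁=0.039, θ₂=0.003, ω₂=0.002
apply F[2]=-0.011 → step 3: x=-0.002, v=-0.037, θ₁=0.003, ω₁=0.040, θ₂=0.003, ω₂=0.003
apply F[3]=+0.367 → step 4: x=-0.002, v=-0.033, θ₁=0.003, ω₁=0.035, θ₂=0.003, ω₂=0.003
apply F[4]=+0.560 → step 5: x=-0.003, v=-0.025, θ₁=0.004, ω₁=0.028, θ₂=0.003, ω₂=0.003
apply F[5]=+0.638 → step 6: x=-0.003, v=-0.016, θ₁=0.005, ω₁=0.020, θ₂=0.003, ω₂=0.002
apply F[6]=+0.646 → step 7: x=-0.004, v=-0.008, θ₁=0.005, ω₁=0.012, θ₂=0.003, ω₂=0.001
apply F[7]=+0.613 → step 8: x=-0.004, v=0.000, θ₁=0.005, ω₁=0.005, θ₂=0.003, ω₂=-0.001
apply F[8]=+0.560 → step 9: x=-0.004, v=0.008, θ₁=0.005, ω₁=-0.001, θ₂=0.003, ω₂=-0.002
apply F[9]=+0.495 → step 10: x=-0.003, v=0.014, θ₁=0.005, ω₁=-0.006, θ₂=0.003, ω₂=-0.003
apply F[10]=+0.428 → step 11: x=-0.003, v=0.019, θ₁=0.005, ω₁=-0.010, θ₂=0.003, ω₂=-0.005
apply F[11]=+0.363 → step 12: x=-0.003, v=0.024, θ₁=0.005, ω₁=-0.014, θ₂=0.003, ω₂=-0.006
apply F[12]=+0.300 → step 13: x=-0.002, v=0.028, θ₁=0.004, ω₁=-0.016, θ₂=0.003, ω₂=-0.007
apply F[13]=+0.243 → step 14: x=-0.001, v=0.031, θ₁=0.004, ω₁=-0.018, θ₂=0.003, ω₂=-0.008
apply F[14]=+0.190 → step 15: x=-0.001, v=0.033, θ₁=0.004, ω₁=-0.019, θ₂=0.003, ω₂=-0.009
apply F[15]=+0.144 → step 16: x=-0.000, v=0.034, θ₁=0.003, ω₁=-0.020, θ₂=0.002, ω₂=-0.009
apply F[16]=+0.104 → step 17: x=0.001, v=0.035, θ₁=0.003, ω₁=-0.020, θ₂=0.002, ω₂=-0.010
apply F[17]=+0.068 → step 18: x=0.001, v=0.036, θ₁=0.002, ω₁=-0.020, θ₂=0.002, ω₂=-0.010
apply F[18]=+0.036 → step 19: x=0.002, v=0.036, θ₁=0.002, ω₁=-0.019, θ₂=0.002, ω₂=-0.011
apply F[19]=+0.010 → step 20: x=0.003, v=0.036, θ₁=0.002, ω₁=-0.019, θ₂=0.002, ω₂=-0.011
apply F[20]=-0.013 → step 21: x=0.003, v=0.035, θ₁=0.001, ω₁=-0.018, θ₂=0.001, ω₂=-0.011
apply F[21]=-0.032 → step 22: x=0.004, v=0.035, θ₁=0.001, ω₁=-0.017, θ₂=0.001, ω₂=-0.011
apply F[22]=-0.048 → step 23: x=0.005, v=0.034, θ₁=0.001, ω₁=-0.016, θ₂=0.001, ω₂=-0.011
apply F[23]=-0.062 → step 24: x=0.005, v=0.033, θ₁=0.000, ω₁=-0.015, θ₂=0.001, ω₂=-0.010
apply F[24]=-0.073 → step 25: x=0.006, v=0.032, θ₁=0.000, ω₁=-0.014, θ₂=0.001, ω₂=-0.010
apply F[25]=-0.081 → step 26: x=0.007, v=0.031, θ₁=-0.000, ω₁=-0.013, θ₂=0.000, ω₂=-0.010
apply F[26]=-0.088 → step 27: x=0.007, v=0.030, θ₁=-0.000, ω₁=-0.012, θ₂=0.000, ω₂=-0.009
apply F[27]=-0.094 → step 28: x=0.008, v=0.028, θ₁=-0.001, ω₁=-0.011, θ₂=-0.000, ω₂=-0.009
apply F[28]=-0.098 → step 29: x=0.008, v=0.027, θ₁=-0.001, ω₁=-0.010, θ₂=-0.000, ω₂=-0.008
apply F[29]=-0.101 → step 30: x=0.009, v=0.026, θ₁=-0.001, ω₁=-0.009, θ₂=-0.000, ω₂=-0.008
apply F[30]=-0.103 → step 31: x=0.009, v=0.024, θ₁=-0.001, ω₁=-0.008, θ₂=-0.001, ω₂=-0.007
apply F[31]=-0.104 → step 32: x=0.010, v=0.023, θ₁=-0.001, ω₁=-0.007, θ₂=-0.001, ω₂=-0.007
apply F[32]=-0.103 → step 33: x=0.010, v=0.022, θ₁=-0.002, ω₁=-0.006, θ₂=-0.001, ω₂=-0.006
apply F[33]=-0.103 → step 34: x=0.011, v=0.021, θ₁=-0.002, ω₁=-0.005, θ₂=-0.001, ω₂=-0.006
apply F[34]=-0.103 → step 35: x=0.011, v=0.019, θ₁=-0.002, ω₁=-0.005, θ₂=-0.001, ω₂=-0.005
apply F[35]=-0.101 → step 36: x=0.012, v=0.018, θ₁=-0.002, ω₁=-0.004, θ₂=-0.001, ω₂=-0.005

Answer: x=0.012, v=0.018, θ₁=-0.002, ω₁=-0.004, θ₂=-0.001, ω₂=-0.005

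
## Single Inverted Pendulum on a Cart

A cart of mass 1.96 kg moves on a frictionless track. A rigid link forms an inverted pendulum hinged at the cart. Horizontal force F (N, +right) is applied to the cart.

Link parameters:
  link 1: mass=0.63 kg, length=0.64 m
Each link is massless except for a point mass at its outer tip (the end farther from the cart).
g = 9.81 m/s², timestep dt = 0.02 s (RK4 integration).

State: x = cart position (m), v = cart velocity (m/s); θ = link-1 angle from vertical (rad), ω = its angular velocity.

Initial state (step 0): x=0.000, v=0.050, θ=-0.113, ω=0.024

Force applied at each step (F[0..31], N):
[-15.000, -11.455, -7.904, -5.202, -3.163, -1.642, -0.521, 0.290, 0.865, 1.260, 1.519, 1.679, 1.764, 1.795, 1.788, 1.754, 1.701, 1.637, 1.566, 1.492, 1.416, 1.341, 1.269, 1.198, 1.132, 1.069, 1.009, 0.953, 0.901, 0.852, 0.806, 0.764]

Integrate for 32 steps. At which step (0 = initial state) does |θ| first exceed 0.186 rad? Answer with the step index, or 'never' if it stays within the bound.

apply F[0]=-15.000 → step 1: x=-0.000, v=-0.095, θ=-0.111, ω=0.216
apply F[1]=-11.455 → step 2: x=-0.003, v=-0.205, θ=-0.105, ω=0.353
apply F[2]=-7.904 → step 3: x=-0.008, v=-0.279, θ=-0.097, ω=0.437
apply F[3]=-5.202 → step 4: x=-0.014, v=-0.327, θ=-0.088, ω=0.482
apply F[4]=-3.163 → step 5: x=-0.021, v=-0.354, θ=-0.078, ω=0.499
apply F[5]=-1.642 → step 6: x=-0.028, v=-0.366, θ=-0.068, ω=0.496
apply F[6]=-0.521 → step 7: x=-0.036, v=-0.367, θ=-0.058, ω=0.479
apply F[7]=+0.290 → step 8: x=-0.043, v=-0.361, θ=-0.049, ω=0.453
apply F[8]=+0.865 → step 9: x=-0.050, v=-0.349, θ=-0.040, ω=0.421
apply F[9]=+1.260 → step 10: x=-0.057, v=-0.334, θ=-0.032, ω=0.386
apply F[10]=+1.519 → step 11: x=-0.063, v=-0.317, θ=-0.025, ω=0.350
apply F[11]=+1.679 → step 12: x=-0.070, v=-0.299, θ=-0.018, ω=0.315
apply F[12]=+1.764 → step 13: x=-0.075, v=-0.280, θ=-0.012, ω=0.281
apply F[13]=+1.795 → step 14: x=-0.081, v=-0.261, θ=-0.007, ω=0.248
apply F[14]=+1.788 → step 15: x=-0.086, v=-0.242, θ=-0.002, ω=0.218
apply F[15]=+1.754 → step 16: x=-0.090, v=-0.224, θ=0.002, ω=0.190
apply F[16]=+1.701 → step 17: x=-0.095, v=-0.207, θ=0.005, ω=0.164
apply F[17]=+1.637 → step 18: x=-0.099, v=-0.191, θ=0.008, ω=0.141
apply F[18]=+1.566 → step 19: x=-0.102, v=-0.175, θ=0.011, ω=0.120
apply F[19]=+1.492 → step 20: x=-0.106, v=-0.161, θ=0.013, ω=0.101
apply F[20]=+1.416 → step 21: x=-0.109, v=-0.147, θ=0.015, ω=0.084
apply F[21]=+1.341 → step 22: x=-0.112, v=-0.135, θ=0.016, ω=0.069
apply F[22]=+1.269 → step 23: x=-0.114, v=-0.123, θ=0.018, ω=0.056
apply F[23]=+1.198 → step 24: x=-0.117, v=-0.112, θ=0.019, ω=0.044
apply F[24]=+1.132 → step 25: x=-0.119, v=-0.101, θ=0.019, ω=0.034
apply F[25]=+1.069 → step 26: x=-0.121, v=-0.092, θ=0.020, ω=0.025
apply F[26]=+1.009 → step 27: x=-0.122, v=-0.083, θ=0.020, ω=0.017
apply F[27]=+0.953 → step 28: x=-0.124, v=-0.074, θ=0.021, ω=0.010
apply F[28]=+0.901 → step 29: x=-0.125, v=-0.067, θ=0.021, ω=0.004
apply F[29]=+0.852 → step 30: x=-0.127, v=-0.059, θ=0.021, ω=-0.001
apply F[30]=+0.806 → step 31: x=-0.128, v=-0.052, θ=0.021, ω=-0.006
apply F[31]=+0.764 → step 32: x=-0.129, v=-0.046, θ=0.021, ω=-0.009
max |θ| = 0.113 ≤ 0.186 over all 33 states.

Answer: never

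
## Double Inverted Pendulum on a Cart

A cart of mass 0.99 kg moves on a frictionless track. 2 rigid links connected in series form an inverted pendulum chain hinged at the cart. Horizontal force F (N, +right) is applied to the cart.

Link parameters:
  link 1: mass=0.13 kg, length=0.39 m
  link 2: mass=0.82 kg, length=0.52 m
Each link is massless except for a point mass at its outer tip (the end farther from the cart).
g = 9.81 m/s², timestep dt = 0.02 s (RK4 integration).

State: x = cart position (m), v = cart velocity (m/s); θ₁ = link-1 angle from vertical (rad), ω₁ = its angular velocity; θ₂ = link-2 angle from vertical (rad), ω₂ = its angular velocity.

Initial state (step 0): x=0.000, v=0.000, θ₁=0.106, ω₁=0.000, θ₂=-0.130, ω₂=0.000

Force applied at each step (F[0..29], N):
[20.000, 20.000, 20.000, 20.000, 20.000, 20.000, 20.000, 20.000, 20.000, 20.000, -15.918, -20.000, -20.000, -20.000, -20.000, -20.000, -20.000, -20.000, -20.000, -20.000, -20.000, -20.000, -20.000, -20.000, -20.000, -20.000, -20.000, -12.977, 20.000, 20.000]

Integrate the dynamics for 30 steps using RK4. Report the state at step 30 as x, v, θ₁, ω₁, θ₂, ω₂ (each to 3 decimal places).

Answer: x=0.285, v=-2.713, θ₁=-3.509, ω₁=7.591, θ₂=-2.566, ω₂=-15.964

Derivation:
apply F[0]=+20.000 → step 1: x=0.004, v=0.387, θ₁=0.103, ω₁=-0.291, θ₂=-0.136, ω₂=-0.574
apply F[1]=+20.000 → step 2: x=0.015, v=0.775, θ₁=0.094, ω₁=-0.613, θ₂=-0.153, ω₂=-1.132
apply F[2]=+20.000 → step 3: x=0.035, v=1.167, θ₁=0.078, ω₁=-1.000, θ₂=-0.181, ω₂=-1.654
apply F[3]=+20.000 → step 4: x=0.062, v=1.563, θ₁=0.053, ω₁=-1.491, θ₂=-0.219, ω₂=-2.114
apply F[4]=+20.000 → step 5: x=0.097, v=1.963, θ₁=0.018, ω₁=-2.130, θ₂=-0.265, ω₂=-2.478
apply F[5]=+20.000 → step 6: x=0.141, v=2.367, θ₁=-0.033, ω₁=-2.966, θ₂=-0.317, ω₂=-2.701
apply F[6]=+20.000 → step 7: x=0.192, v=2.771, θ₁=-0.103, ω₁=-4.054, θ₂=-0.371, ω₂=-2.725
apply F[7]=+20.000 → step 8: x=0.252, v=3.165, θ₁=-0.197, ω₁=-5.438, θ₂=-0.424, ω₂=-2.479
apply F[8]=+20.000 → step 9: x=0.318, v=3.517, θ₁=-0.322, ω₁=-7.058, θ₂=-0.469, ω₂=-1.952
apply F[9]=+20.000 → step 10: x=0.392, v=3.772, θ₁=-0.478, ω₁=-8.396, θ₂=-0.502, ω₂=-1.486
apply F[10]=-15.918 → step 11: x=0.463, v=3.376, θ₁=-0.639, ω₁=-7.717, θ₂=-0.532, ω₂=-1.558
apply F[11]=-20.000 → step 12: x=0.526, v=2.956, θ₁=-0.787, ω₁=-7.166, θ₂=-0.564, ω₂=-1.609
apply F[12]=-20.000 → step 13: x=0.581, v=2.562, θ₁=-0.928, ω₁=-6.926, θ₂=-0.596, ω₂=-1.557
apply F[13]=-20.000 → step 14: x=0.629, v=2.175, θ₁=-1.066, ω₁=-6.911, θ₂=-0.626, ω₂=-1.444
apply F[14]=-20.000 → step 15: x=0.668, v=1.786, θ₁=-1.205, ω₁=-7.041, θ₂=-0.654, ω₂=-1.329
apply F[15]=-20.000 → step 16: x=0.700, v=1.389, θ₁=-1.348, ω₁=-7.268, θ₂=-0.680, ω₂=-1.263
apply F[16]=-20.000 → step 17: x=0.724, v=0.983, θ₁=-1.496, ω₁=-7.569, θ₂=-0.705, ω₂=-1.285
apply F[17]=-20.000 → step 18: x=0.739, v=0.566, θ₁=-1.651, ω₁=-7.935, θ₂=-0.732, ω₂=-1.429
apply F[18]=-20.000 → step 19: x=0.746, v=0.138, θ₁=-1.814, ω₁=-8.370, θ₂=-0.763, ω₂=-1.731
apply F[19]=-20.000 → step 20: x=0.745, v=-0.302, θ₁=-1.987, ω₁=-8.880, θ₂=-0.802, ω₂=-2.232
apply F[20]=-20.000 → step 21: x=0.734, v=-0.753, θ₁=-2.170, ω₁=-9.464, θ₂=-0.854, ω₂=-2.981
apply F[21]=-20.000 → step 22: x=0.715, v=-1.213, θ₁=-2.365, ω₁=-10.103, θ₂=-0.924, ω₂=-4.033
apply F[22]=-20.000 → step 23: x=0.686, v=-1.676, θ₁=-2.574, ω₁=-10.722, θ₂=-1.018, ω₂=-5.430
apply F[23]=-20.000 → step 24: x=0.648, v=-2.132, θ₁=-2.793, ω₁=-11.152, θ₂=-1.143, ω₂=-7.158
apply F[24]=-20.000 → step 25: x=0.601, v=-2.567, θ₁=-3.017, ω₁=-11.090, θ₂=-1.305, ω₂=-9.079
apply F[25]=-20.000 → step 26: x=0.545, v=-2.973, θ₁=-3.231, ω₁=-10.169, θ₂=-1.506, ω₂=-10.916
apply F[26]=-20.000 → step 27: x=0.482, v=-3.359, θ₁=-3.416, ω₁=-8.158, θ₂=-1.740, ω₂=-12.405
apply F[27]=-12.977 → step 28: x=0.412, v=-3.597, θ₁=-3.547, ω₁=-4.773, θ₂=-1.998, ω₂=-13.436
apply F[28]=+20.000 → step 29: x=0.345, v=-3.178, θ₁=-3.588, ω₁=0.753, θ₂=-2.272, ω₂=-13.961
apply F[29]=+20.000 → step 30: x=0.285, v=-2.713, θ₁=-3.509, ω₁=7.591, θ₂=-2.566, ω₂=-15.964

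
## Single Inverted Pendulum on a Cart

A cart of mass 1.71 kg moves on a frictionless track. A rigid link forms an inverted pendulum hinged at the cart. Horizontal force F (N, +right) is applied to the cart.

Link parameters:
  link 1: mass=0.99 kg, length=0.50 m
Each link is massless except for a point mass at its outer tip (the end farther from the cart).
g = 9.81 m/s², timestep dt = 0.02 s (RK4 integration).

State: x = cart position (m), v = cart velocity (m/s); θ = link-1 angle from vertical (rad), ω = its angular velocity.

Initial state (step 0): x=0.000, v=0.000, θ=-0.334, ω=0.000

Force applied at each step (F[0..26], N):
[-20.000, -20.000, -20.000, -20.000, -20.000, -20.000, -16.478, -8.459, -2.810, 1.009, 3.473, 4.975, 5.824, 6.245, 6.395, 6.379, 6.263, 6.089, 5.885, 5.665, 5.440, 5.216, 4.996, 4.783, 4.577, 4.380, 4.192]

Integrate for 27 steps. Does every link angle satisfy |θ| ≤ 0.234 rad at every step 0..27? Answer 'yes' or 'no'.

apply F[0]=-20.000 → step 1: x=-0.002, v=-0.187, θ=-0.332, ω=0.226
apply F[1]=-20.000 → step 2: x=-0.007, v=-0.375, θ=-0.325, ω=0.455
apply F[2]=-20.000 → step 3: x=-0.017, v=-0.565, θ=-0.314, ω=0.692
apply F[3]=-20.000 → step 4: x=-0.030, v=-0.757, θ=-0.297, ω=0.941
apply F[4]=-20.000 → step 5: x=-0.047, v=-0.953, θ=-0.276, ω=1.205
apply F[5]=-20.000 → step 6: x=-0.068, v=-1.154, θ=-0.249, ω=1.490
apply F[6]=-16.478 → step 7: x=-0.093, v=-1.319, θ=-0.217, ω=1.722
apply F[7]=-8.459 → step 8: x=-0.120, v=-1.398, θ=-0.182, ω=1.798
apply F[8]=-2.810 → step 9: x=-0.148, v=-1.415, θ=-0.146, ω=1.768
apply F[9]=+1.009 → step 10: x=-0.176, v=-1.391, θ=-0.112, ω=1.671
apply F[10]=+3.473 → step 11: x=-0.204, v=-1.342, θ=-0.080, ω=1.535
apply F[11]=+4.975 → step 12: x=-0.230, v=-1.277, θ=-0.050, ω=1.380
apply F[12]=+5.824 → step 13: x=-0.255, v=-1.205, θ=-0.024, ω=1.222
apply F[13]=+6.245 → step 14: x=-0.278, v=-1.131, θ=-0.002, ω=1.068
apply F[14]=+6.395 → step 15: x=-0.300, v=-1.057, θ=0.018, ω=0.924
apply F[15]=+6.379 → step 16: x=-0.320, v=-0.985, θ=0.035, ω=0.791
apply F[16]=+6.263 → step 17: x=-0.339, v=-0.917, θ=0.050, ω=0.672
apply F[17]=+6.089 → step 18: x=-0.357, v=-0.852, θ=0.062, ω=0.564
apply F[18]=+5.885 → step 19: x=-0.373, v=-0.791, θ=0.073, ω=0.469
apply F[19]=+5.665 → step 20: x=-0.389, v=-0.734, θ=0.081, ω=0.385
apply F[20]=+5.440 → step 21: x=-0.403, v=-0.680, θ=0.088, ω=0.311
apply F[21]=+5.216 → step 22: x=-0.416, v=-0.629, θ=0.094, ω=0.246
apply F[22]=+4.996 → step 23: x=-0.428, v=-0.582, θ=0.098, ω=0.189
apply F[23]=+4.783 → step 24: x=-0.439, v=-0.537, θ=0.101, ω=0.140
apply F[24]=+4.577 → step 25: x=-0.450, v=-0.496, θ=0.104, ω=0.097
apply F[25]=+4.380 → step 26: x=-0.459, v=-0.456, θ=0.105, ω=0.060
apply F[26]=+4.192 → step 27: x=-0.468, v=-0.420, θ=0.106, ω=0.028
Max |angle| over trajectory = 0.334 rad; bound = 0.234 → exceeded.

Answer: no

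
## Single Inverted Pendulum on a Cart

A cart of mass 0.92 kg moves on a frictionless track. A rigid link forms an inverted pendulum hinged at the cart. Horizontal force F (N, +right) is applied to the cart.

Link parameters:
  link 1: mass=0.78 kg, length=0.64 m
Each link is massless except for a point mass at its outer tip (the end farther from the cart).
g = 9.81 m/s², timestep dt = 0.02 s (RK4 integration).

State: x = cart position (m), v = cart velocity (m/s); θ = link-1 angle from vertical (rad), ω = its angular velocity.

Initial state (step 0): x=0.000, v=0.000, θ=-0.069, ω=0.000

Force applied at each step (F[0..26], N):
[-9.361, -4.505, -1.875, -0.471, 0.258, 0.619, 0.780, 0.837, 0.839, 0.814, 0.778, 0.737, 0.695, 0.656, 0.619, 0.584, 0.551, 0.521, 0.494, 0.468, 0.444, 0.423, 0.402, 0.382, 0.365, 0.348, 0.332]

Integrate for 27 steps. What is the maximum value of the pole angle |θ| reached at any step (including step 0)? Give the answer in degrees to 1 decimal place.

Answer: 4.0°

Derivation:
apply F[0]=-9.361 → step 1: x=-0.002, v=-0.191, θ=-0.066, ω=0.278
apply F[1]=-4.505 → step 2: x=-0.007, v=-0.279, θ=-0.060, ω=0.394
apply F[2]=-1.875 → step 3: x=-0.013, v=-0.310, θ=-0.051, ω=0.427
apply F[3]=-0.471 → step 4: x=-0.019, v=-0.313, θ=-0.043, ω=0.416
apply F[4]=+0.258 → step 5: x=-0.025, v=-0.301, θ=-0.035, ω=0.386
apply F[5]=+0.619 → step 6: x=-0.031, v=-0.282, θ=-0.028, ω=0.347
apply F[6]=+0.780 → step 7: x=-0.036, v=-0.261, θ=-0.021, ω=0.307
apply F[7]=+0.837 → step 8: x=-0.041, v=-0.240, θ=-0.015, ω=0.268
apply F[8]=+0.839 → step 9: x=-0.046, v=-0.220, θ=-0.010, ω=0.232
apply F[9]=+0.814 → step 10: x=-0.050, v=-0.201, θ=-0.006, ω=0.200
apply F[10]=+0.778 → step 11: x=-0.054, v=-0.183, θ=-0.002, ω=0.172
apply F[11]=+0.737 → step 12: x=-0.057, v=-0.167, θ=0.001, ω=0.146
apply F[12]=+0.695 → step 13: x=-0.060, v=-0.152, θ=0.004, ω=0.124
apply F[13]=+0.656 → step 14: x=-0.063, v=-0.139, θ=0.006, ω=0.104
apply F[14]=+0.619 → step 15: x=-0.066, v=-0.127, θ=0.008, ω=0.087
apply F[15]=+0.584 → step 16: x=-0.068, v=-0.115, θ=0.009, ω=0.072
apply F[16]=+0.551 → step 17: x=-0.071, v=-0.105, θ=0.011, ω=0.059
apply F[17]=+0.521 → step 18: x=-0.073, v=-0.096, θ=0.012, ω=0.048
apply F[18]=+0.494 → step 19: x=-0.074, v=-0.087, θ=0.013, ω=0.038
apply F[19]=+0.468 → step 20: x=-0.076, v=-0.079, θ=0.013, ω=0.030
apply F[20]=+0.444 → step 21: x=-0.078, v=-0.071, θ=0.014, ω=0.022
apply F[21]=+0.423 → step 22: x=-0.079, v=-0.065, θ=0.014, ω=0.016
apply F[22]=+0.402 → step 23: x=-0.080, v=-0.058, θ=0.014, ω=0.010
apply F[23]=+0.382 → step 24: x=-0.081, v=-0.052, θ=0.015, ω=0.006
apply F[24]=+0.365 → step 25: x=-0.082, v=-0.047, θ=0.015, ω=0.001
apply F[25]=+0.348 → step 26: x=-0.083, v=-0.042, θ=0.015, ω=-0.002
apply F[26]=+0.332 → step 27: x=-0.084, v=-0.037, θ=0.015, ω=-0.005
Max |angle| over trajectory = 0.069 rad = 4.0°.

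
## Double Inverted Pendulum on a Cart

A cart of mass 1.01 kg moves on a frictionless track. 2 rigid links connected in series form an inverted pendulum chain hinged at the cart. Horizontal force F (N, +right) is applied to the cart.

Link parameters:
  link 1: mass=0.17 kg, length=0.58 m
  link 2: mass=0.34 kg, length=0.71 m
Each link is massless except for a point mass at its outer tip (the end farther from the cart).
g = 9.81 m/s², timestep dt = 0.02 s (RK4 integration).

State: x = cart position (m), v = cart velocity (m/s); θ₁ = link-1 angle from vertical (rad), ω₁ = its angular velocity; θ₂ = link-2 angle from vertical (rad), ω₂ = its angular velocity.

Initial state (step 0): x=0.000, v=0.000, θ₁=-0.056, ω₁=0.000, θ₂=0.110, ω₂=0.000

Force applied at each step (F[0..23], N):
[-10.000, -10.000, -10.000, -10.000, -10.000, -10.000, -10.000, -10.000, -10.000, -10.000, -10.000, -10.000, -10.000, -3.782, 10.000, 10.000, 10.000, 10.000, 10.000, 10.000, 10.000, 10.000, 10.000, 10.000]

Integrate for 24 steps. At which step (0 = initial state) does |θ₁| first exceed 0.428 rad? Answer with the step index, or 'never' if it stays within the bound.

Answer: 14

Derivation:
apply F[0]=-10.000 → step 1: x=-0.002, v=-0.193, θ₁=-0.054, ω₁=0.203, θ₂=0.111, ω₂=0.136
apply F[1]=-10.000 → step 2: x=-0.008, v=-0.386, θ₁=-0.048, ω₁=0.410, θ₂=0.115, ω₂=0.271
apply F[2]=-10.000 → step 3: x=-0.017, v=-0.579, θ₁=-0.038, ω₁=0.626, θ₂=0.122, ω₂=0.400
apply F[3]=-10.000 → step 4: x=-0.031, v=-0.775, θ₁=-0.023, ω₁=0.854, θ₂=0.131, ω₂=0.522
apply F[4]=-10.000 → step 5: x=-0.048, v=-0.971, θ₁=-0.003, ω₁=1.099, θ₂=0.143, ω₂=0.634
apply F[5]=-10.000 → step 6: x=-0.070, v=-1.170, θ₁=0.021, ω₁=1.366, θ₂=0.157, ω₂=0.732
apply F[6]=-10.000 → step 7: x=-0.095, v=-1.371, θ₁=0.052, ω₁=1.659, θ₂=0.172, ω₂=0.815
apply F[7]=-10.000 → step 8: x=-0.125, v=-1.574, θ₁=0.088, ω₁=1.981, θ₂=0.189, ω₂=0.877
apply F[8]=-10.000 → step 9: x=-0.158, v=-1.778, θ₁=0.131, ω₁=2.335, θ₂=0.207, ω₂=0.919
apply F[9]=-10.000 → step 10: x=-0.196, v=-1.982, θ₁=0.182, ω₁=2.719, θ₂=0.226, ω₂=0.939
apply F[10]=-10.000 → step 11: x=-0.237, v=-2.184, θ₁=0.240, ω₁=3.127, θ₂=0.245, ω₂=0.944
apply F[11]=-10.000 → step 12: x=-0.283, v=-2.382, θ₁=0.307, ω₁=3.545, θ₂=0.263, ω₂=0.945
apply F[12]=-10.000 → step 13: x=-0.333, v=-2.571, θ₁=0.382, ω₁=3.953, θ₂=0.282, ω₂=0.961
apply F[13]=-3.782 → step 14: x=-0.385, v=-2.636, θ₁=0.463, ω₁=4.171, θ₂=0.302, ω₂=0.987
apply F[14]=+10.000 → step 15: x=-0.436, v=-2.451, θ₁=0.545, ω₁=4.085, θ₂=0.321, ω₂=0.945
apply F[15]=+10.000 → step 16: x=-0.483, v=-2.269, θ₁=0.627, ω₁=4.055, θ₂=0.340, ω₂=0.884
apply F[16]=+10.000 → step 17: x=-0.526, v=-2.088, θ₁=0.708, ω₁=4.075, θ₂=0.357, ω₂=0.809
apply F[17]=+10.000 → step 18: x=-0.566, v=-1.908, θ₁=0.790, ω₁=4.136, θ₂=0.372, ω₂=0.728
apply F[18]=+10.000 → step 19: x=-0.603, v=-1.726, θ₁=0.874, ω₁=4.230, θ₂=0.386, ω₂=0.648
apply F[19]=+10.000 → step 20: x=-0.635, v=-1.541, θ₁=0.959, ω₁=4.350, θ₂=0.398, ω₂=0.578
apply F[20]=+10.000 → step 21: x=-0.664, v=-1.353, θ₁=1.048, ω₁=4.493, θ₂=0.409, ω₂=0.526
apply F[21]=+10.000 → step 22: x=-0.689, v=-1.159, θ₁=1.139, ω₁=4.654, θ₂=0.419, ω₂=0.500
apply F[22]=+10.000 → step 23: x=-0.711, v=-0.960, θ₁=1.234, ω₁=4.832, θ₂=0.429, ω₂=0.507
apply F[23]=+10.000 → step 24: x=-0.728, v=-0.755, θ₁=1.333, ω₁=5.028, θ₂=0.440, ω₂=0.553
|θ₁| = 0.463 > 0.428 first at step 14.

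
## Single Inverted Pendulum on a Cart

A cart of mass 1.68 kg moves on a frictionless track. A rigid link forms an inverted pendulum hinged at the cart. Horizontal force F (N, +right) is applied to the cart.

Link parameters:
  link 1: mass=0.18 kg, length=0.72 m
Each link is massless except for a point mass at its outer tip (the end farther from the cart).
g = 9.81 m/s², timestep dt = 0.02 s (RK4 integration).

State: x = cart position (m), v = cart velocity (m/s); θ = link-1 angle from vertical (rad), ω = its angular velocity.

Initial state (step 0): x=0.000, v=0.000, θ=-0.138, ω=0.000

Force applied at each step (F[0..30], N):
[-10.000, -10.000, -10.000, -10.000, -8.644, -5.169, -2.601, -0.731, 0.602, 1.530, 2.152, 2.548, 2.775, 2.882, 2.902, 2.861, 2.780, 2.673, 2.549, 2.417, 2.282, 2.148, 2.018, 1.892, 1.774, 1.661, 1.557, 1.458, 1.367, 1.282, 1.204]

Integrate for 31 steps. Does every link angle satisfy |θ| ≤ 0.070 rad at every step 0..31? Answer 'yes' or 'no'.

apply F[0]=-10.000 → step 1: x=-0.001, v=-0.116, θ=-0.137, ω=0.122
apply F[1]=-10.000 → step 2: x=-0.005, v=-0.232, θ=-0.133, ω=0.245
apply F[2]=-10.000 → step 3: x=-0.010, v=-0.348, θ=-0.127, ω=0.370
apply F[3]=-10.000 → step 4: x=-0.019, v=-0.464, θ=-0.118, ω=0.497
apply F[4]=-8.644 → step 5: x=-0.029, v=-0.565, θ=-0.107, ω=0.605
apply F[5]=-5.169 → step 6: x=-0.041, v=-0.624, θ=-0.095, ω=0.659
apply F[6]=-2.601 → step 7: x=-0.054, v=-0.654, θ=-0.081, ω=0.676
apply F[7]=-0.731 → step 8: x=-0.067, v=-0.661, θ=-0.068, ω=0.665
apply F[8]=+0.602 → step 9: x=-0.080, v=-0.652, θ=-0.055, ω=0.637
apply F[9]=+1.530 → step 10: x=-0.093, v=-0.633, θ=-0.043, ω=0.597
apply F[10]=+2.152 → step 11: x=-0.105, v=-0.607, θ=-0.031, ω=0.550
apply F[11]=+2.548 → step 12: x=-0.117, v=-0.576, θ=-0.021, ω=0.500
apply F[12]=+2.775 → step 13: x=-0.128, v=-0.543, θ=-0.011, ω=0.450
apply F[13]=+2.882 → step 14: x=-0.139, v=-0.508, θ=-0.003, ω=0.400
apply F[14]=+2.902 → step 15: x=-0.148, v=-0.474, θ=0.005, ω=0.353
apply F[15]=+2.861 → step 16: x=-0.158, v=-0.440, θ=0.012, ω=0.308
apply F[16]=+2.780 → step 17: x=-0.166, v=-0.407, θ=0.017, ω=0.266
apply F[17]=+2.673 → step 18: x=-0.174, v=-0.375, θ=0.022, ω=0.228
apply F[18]=+2.549 → step 19: x=-0.181, v=-0.346, θ=0.026, ω=0.193
apply F[19]=+2.417 → step 20: x=-0.188, v=-0.317, θ=0.030, ω=0.162
apply F[20]=+2.282 → step 21: x=-0.194, v=-0.291, θ=0.033, ω=0.133
apply F[21]=+2.148 → step 22: x=-0.199, v=-0.266, θ=0.035, ω=0.108
apply F[22]=+2.018 → step 23: x=-0.204, v=-0.243, θ=0.037, ω=0.086
apply F[23]=+1.892 → step 24: x=-0.209, v=-0.221, θ=0.039, ω=0.066
apply F[24]=+1.774 → step 25: x=-0.213, v=-0.201, θ=0.040, ω=0.049
apply F[25]=+1.661 → step 26: x=-0.217, v=-0.182, θ=0.041, ω=0.033
apply F[26]=+1.557 → step 27: x=-0.221, v=-0.164, θ=0.041, ω=0.020
apply F[27]=+1.458 → step 28: x=-0.224, v=-0.148, θ=0.042, ω=0.008
apply F[28]=+1.367 → step 29: x=-0.226, v=-0.132, θ=0.042, ω=-0.002
apply F[29]=+1.282 → step 30: x=-0.229, v=-0.118, θ=0.041, ω=-0.010
apply F[30]=+1.204 → step 31: x=-0.231, v=-0.104, θ=0.041, ω=-0.018
Max |angle| over trajectory = 0.138 rad; bound = 0.070 → exceeded.

Answer: no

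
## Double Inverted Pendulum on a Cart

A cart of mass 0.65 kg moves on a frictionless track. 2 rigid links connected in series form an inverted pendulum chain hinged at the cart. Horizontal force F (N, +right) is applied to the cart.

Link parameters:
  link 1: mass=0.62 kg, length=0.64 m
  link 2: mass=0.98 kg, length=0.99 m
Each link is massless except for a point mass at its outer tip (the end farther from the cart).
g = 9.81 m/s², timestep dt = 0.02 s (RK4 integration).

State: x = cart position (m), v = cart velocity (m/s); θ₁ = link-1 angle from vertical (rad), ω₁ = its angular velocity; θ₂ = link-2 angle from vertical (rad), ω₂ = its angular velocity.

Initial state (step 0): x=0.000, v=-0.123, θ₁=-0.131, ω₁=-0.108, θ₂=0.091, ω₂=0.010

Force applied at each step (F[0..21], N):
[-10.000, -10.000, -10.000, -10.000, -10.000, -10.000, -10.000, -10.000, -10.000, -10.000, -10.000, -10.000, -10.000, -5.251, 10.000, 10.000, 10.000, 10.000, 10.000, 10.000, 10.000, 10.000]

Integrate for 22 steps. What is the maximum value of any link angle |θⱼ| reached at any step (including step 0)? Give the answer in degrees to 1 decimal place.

Answer: 66.2°

Derivation:
apply F[0]=-10.000 → step 1: x=-0.005, v=-0.363, θ₁=-0.131, ω₁=0.112, θ₂=0.092, ω₂=0.131
apply F[1]=-10.000 → step 2: x=-0.015, v=-0.605, θ₁=-0.126, ω₁=0.336, θ₂=0.096, ω₂=0.251
apply F[2]=-10.000 → step 3: x=-0.029, v=-0.851, θ₁=-0.117, ω₁=0.572, θ₂=0.102, ω₂=0.369
apply F[3]=-10.000 → step 4: x=-0.049, v=-1.104, θ₁=-0.103, ω₁=0.828, θ₂=0.111, ω₂=0.481
apply F[4]=-10.000 → step 5: x=-0.073, v=-1.367, θ₁=-0.084, ω₁=1.114, θ₂=0.122, ω₂=0.585
apply F[5]=-10.000 → step 6: x=-0.103, v=-1.643, θ₁=-0.059, ω₁=1.437, θ₂=0.134, ω₂=0.678
apply F[6]=-10.000 → step 7: x=-0.139, v=-1.934, θ₁=-0.026, ω₁=1.808, θ₂=0.149, ω₂=0.754
apply F[7]=-10.000 → step 8: x=-0.181, v=-2.239, θ₁=0.014, ω₁=2.232, θ₂=0.164, ω₂=0.811
apply F[8]=-10.000 → step 9: x=-0.229, v=-2.555, θ₁=0.063, ω₁=2.707, θ₂=0.181, ω₂=0.844
apply F[9]=-10.000 → step 10: x=-0.283, v=-2.872, θ₁=0.123, ω₁=3.219, θ₂=0.198, ω₂=0.856
apply F[10]=-10.000 → step 11: x=-0.344, v=-3.173, θ₁=0.192, ω₁=3.732, θ₂=0.215, ω₂=0.855
apply F[11]=-10.000 → step 12: x=-0.410, v=-3.434, θ₁=0.272, ω₁=4.198, θ₂=0.232, ω₂=0.857
apply F[12]=-10.000 → step 13: x=-0.481, v=-3.641, θ₁=0.359, ω₁=4.574, θ₂=0.249, ω₂=0.883
apply F[13]=-5.251 → step 14: x=-0.554, v=-3.686, θ₁=0.452, ω₁=4.715, θ₂=0.268, ω₂=0.929
apply F[14]=+10.000 → step 15: x=-0.625, v=-3.406, θ₁=0.544, ω₁=4.487, θ₂=0.286, ω₂=0.915
apply F[15]=+10.000 → step 16: x=-0.690, v=-3.153, θ₁=0.632, ω₁=4.351, θ₂=0.304, ω₂=0.885
apply F[16]=+10.000 → step 17: x=-0.751, v=-2.916, θ₁=0.719, ω₁=4.285, θ₂=0.321, ω₂=0.843
apply F[17]=+10.000 → step 18: x=-0.807, v=-2.686, θ₁=0.804, ω₁=4.275, θ₂=0.338, ω₂=0.793
apply F[18]=+10.000 → step 19: x=-0.858, v=-2.458, θ₁=0.890, ω₁=4.309, θ₂=0.353, ω₂=0.738
apply F[19]=+10.000 → step 20: x=-0.905, v=-2.227, θ₁=0.977, ω₁=4.378, θ₂=0.367, ω₂=0.684
apply F[20]=+10.000 → step 21: x=-0.947, v=-1.988, θ₁=1.065, ω₁=4.478, θ₂=0.380, ω₂=0.633
apply F[21]=+10.000 → step 22: x=-0.985, v=-1.737, θ₁=1.156, ω₁=4.606, θ₂=0.393, ω₂=0.588
Max |angle| over trajectory = 1.156 rad = 66.2°.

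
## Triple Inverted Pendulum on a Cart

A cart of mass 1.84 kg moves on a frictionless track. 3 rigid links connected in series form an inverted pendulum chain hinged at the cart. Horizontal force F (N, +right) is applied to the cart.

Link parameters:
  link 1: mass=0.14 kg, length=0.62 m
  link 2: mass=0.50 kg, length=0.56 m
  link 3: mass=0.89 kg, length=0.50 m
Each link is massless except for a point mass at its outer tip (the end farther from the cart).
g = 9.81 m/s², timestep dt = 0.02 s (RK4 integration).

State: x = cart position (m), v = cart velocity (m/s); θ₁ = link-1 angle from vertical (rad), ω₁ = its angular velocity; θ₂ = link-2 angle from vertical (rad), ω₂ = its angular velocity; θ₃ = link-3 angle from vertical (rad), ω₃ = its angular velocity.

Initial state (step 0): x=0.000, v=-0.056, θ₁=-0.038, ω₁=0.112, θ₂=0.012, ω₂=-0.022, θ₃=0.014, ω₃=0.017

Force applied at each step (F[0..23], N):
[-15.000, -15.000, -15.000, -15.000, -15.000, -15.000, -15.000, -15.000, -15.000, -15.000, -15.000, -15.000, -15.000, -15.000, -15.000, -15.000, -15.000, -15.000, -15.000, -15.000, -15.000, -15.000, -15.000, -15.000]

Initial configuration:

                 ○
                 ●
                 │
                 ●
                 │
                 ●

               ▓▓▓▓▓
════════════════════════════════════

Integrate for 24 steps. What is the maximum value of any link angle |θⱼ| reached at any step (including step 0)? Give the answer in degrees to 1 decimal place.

apply F[0]=-15.000 → step 1: x=-0.003, v=-0.213, θ₁=-0.035, ω₁=0.199, θ₂=0.013, ω₂=0.165, θ₃=0.014, ω₃=0.019
apply F[1]=-15.000 → step 2: x=-0.009, v=-0.371, θ₁=-0.030, ω₁=0.293, θ₂=0.019, ω₂=0.350, θ₃=0.015, ω₃=0.018
apply F[2]=-15.000 → step 3: x=-0.018, v=-0.530, θ₁=-0.023, ω₁=0.388, θ₂=0.027, ω₂=0.540, θ₃=0.015, ω₃=0.009
apply F[3]=-15.000 → step 4: x=-0.030, v=-0.690, θ₁=-0.014, ω₁=0.484, θ₂=0.040, ω₂=0.743, θ₃=0.015, ω₃=-0.010
apply F[4]=-15.000 → step 5: x=-0.045, v=-0.851, θ₁=-0.004, ω₁=0.576, θ₂=0.057, ω₂=0.965, θ₃=0.015, ω₃=-0.043
apply F[5]=-15.000 → step 6: x=-0.064, v=-1.015, θ₁=0.009, ω₁=0.663, θ₂=0.079, ω₂=1.212, θ₃=0.013, ω₃=-0.094
apply F[6]=-15.000 → step 7: x=-0.086, v=-1.180, θ₁=0.023, ω₁=0.743, θ₂=0.106, ω₂=1.487, θ₃=0.011, ω₃=-0.163
apply F[7]=-15.000 → step 8: x=-0.111, v=-1.346, θ₁=0.038, ω₁=0.820, θ₂=0.139, ω₂=1.787, θ₃=0.007, ω₃=-0.249
apply F[8]=-15.000 → step 9: x=-0.140, v=-1.514, θ₁=0.055, ω₁=0.901, θ₂=0.178, ω₂=2.103, θ₃=0.001, ω₃=-0.347
apply F[9]=-15.000 → step 10: x=-0.172, v=-1.682, θ₁=0.074, ω₁=0.997, θ₂=0.223, ω₂=2.416, θ₃=-0.007, ω₃=-0.448
apply F[10]=-15.000 → step 11: x=-0.207, v=-1.851, θ₁=0.096, ω₁=1.125, θ₂=0.274, ω₂=2.700, θ₃=-0.017, ω₃=-0.541
apply F[11]=-15.000 → step 12: x=-0.246, v=-2.018, θ₁=0.120, ω₁=1.299, θ₂=0.330, ω₂=2.933, θ₃=-0.029, ω₃=-0.615
apply F[12]=-15.000 → step 13: x=-0.288, v=-2.185, θ₁=0.148, ω₁=1.528, θ₂=0.391, ω₂=3.101, θ₃=-0.042, ω₃=-0.662
apply F[13]=-15.000 → step 14: x=-0.333, v=-2.350, θ₁=0.181, ω₁=1.815, θ₂=0.454, ω₂=3.197, θ₃=-0.055, ω₃=-0.679
apply F[14]=-15.000 → step 15: x=-0.382, v=-2.514, θ₁=0.221, ω₁=2.161, θ₂=0.518, ω₂=3.218, θ₃=-0.069, ω₃=-0.664
apply F[15]=-15.000 → step 16: x=-0.434, v=-2.676, θ₁=0.268, ω₁=2.563, θ₂=0.582, ω₂=3.159, θ₃=-0.081, ω₃=-0.614
apply F[16]=-15.000 → step 17: x=-0.489, v=-2.835, θ₁=0.324, ω₁=3.023, θ₂=0.644, ω₂=3.015, θ₃=-0.093, ω₃=-0.527
apply F[17]=-15.000 → step 18: x=-0.547, v=-2.989, θ₁=0.389, ω₁=3.540, θ₂=0.702, ω₂=2.774, θ₃=-0.102, ω₃=-0.392
apply F[18]=-15.000 → step 19: x=-0.608, v=-3.136, θ₁=0.466, ω₁=4.115, θ₂=0.754, ω₂=2.422, θ₃=-0.108, ω₃=-0.193
apply F[19]=-15.000 → step 20: x=-0.672, v=-3.270, θ₁=0.554, ω₁=4.742, θ₂=0.798, ω₂=1.948, θ₃=-0.109, ω₃=0.098
apply F[20]=-15.000 → step 21: x=-0.739, v=-3.382, θ₁=0.656, ω₁=5.394, θ₂=0.831, ω₂=1.368, θ₃=-0.103, ω₃=0.526
apply F[21]=-15.000 → step 22: x=-0.807, v=-3.463, θ₁=0.770, ω₁=5.982, θ₂=0.853, ω₂=0.773, θ₃=-0.087, ω₃=1.142
apply F[22]=-15.000 → step 23: x=-0.877, v=-3.505, θ₁=0.893, ω₁=6.337, θ₂=0.864, ω₂=0.379, θ₃=-0.056, ω₃=1.938
apply F[23]=-15.000 → step 24: x=-0.947, v=-3.523, θ₁=1.021, ω₁=6.333, θ₂=0.871, ω₂=0.399, θ₃=-0.009, ω₃=2.789
Max |angle| over trajectory = 1.021 rad = 58.5°.

Answer: 58.5°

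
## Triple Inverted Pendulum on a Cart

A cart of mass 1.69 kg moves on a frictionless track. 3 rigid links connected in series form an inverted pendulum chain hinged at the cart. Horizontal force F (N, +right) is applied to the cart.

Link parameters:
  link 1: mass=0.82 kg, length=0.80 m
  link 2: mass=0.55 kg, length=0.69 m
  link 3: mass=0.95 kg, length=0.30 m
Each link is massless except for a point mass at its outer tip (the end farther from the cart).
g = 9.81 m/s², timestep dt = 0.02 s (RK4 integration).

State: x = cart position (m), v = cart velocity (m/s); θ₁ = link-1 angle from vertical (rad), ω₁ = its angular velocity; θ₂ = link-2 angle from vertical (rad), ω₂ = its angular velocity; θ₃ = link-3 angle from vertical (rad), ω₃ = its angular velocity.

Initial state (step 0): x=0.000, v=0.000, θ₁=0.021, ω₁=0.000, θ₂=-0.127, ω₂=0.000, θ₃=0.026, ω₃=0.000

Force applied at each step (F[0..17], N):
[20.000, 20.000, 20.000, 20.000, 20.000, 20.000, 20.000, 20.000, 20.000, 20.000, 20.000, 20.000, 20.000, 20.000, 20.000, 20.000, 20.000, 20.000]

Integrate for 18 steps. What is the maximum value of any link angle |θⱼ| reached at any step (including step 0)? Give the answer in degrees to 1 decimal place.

Answer: 49.7°

Derivation:
apply F[0]=+20.000 → step 1: x=0.002, v=0.231, θ₁=0.019, ω₁=-0.223, θ₂=-0.129, ω₂=-0.183, θ₃=0.029, ω₃=0.256
apply F[1]=+20.000 → step 2: x=0.009, v=0.464, θ₁=0.012, ω₁=-0.449, θ₂=-0.134, ω₂=-0.366, θ₃=0.036, ω₃=0.521
apply F[2]=+20.000 → step 3: x=0.021, v=0.699, θ₁=0.001, ω₁=-0.685, θ₂=-0.143, ω₂=-0.546, θ₃=0.049, ω₃=0.799
apply F[3]=+20.000 → step 4: x=0.037, v=0.937, θ₁=-0.015, ω₁=-0.934, θ₂=-0.156, ω₂=-0.720, θ₃=0.068, ω₃=1.091
apply F[4]=+20.000 → step 5: x=0.058, v=1.179, θ₁=-0.037, ω₁=-1.199, θ₂=-0.172, ω₂=-0.882, θ₃=0.093, ω₃=1.391
apply F[5]=+20.000 → step 6: x=0.084, v=1.425, θ₁=-0.064, ω₁=-1.484, θ₂=-0.191, ω₂=-1.024, θ₃=0.124, ω₃=1.683
apply F[6]=+20.000 → step 7: x=0.115, v=1.672, θ₁=-0.096, ω₁=-1.788, θ₂=-0.213, ω₂=-1.136, θ₃=0.160, ω₃=1.943
apply F[7]=+20.000 → step 8: x=0.151, v=1.920, θ₁=-0.135, ω₁=-2.110, θ₂=-0.236, ω₂=-1.209, θ₃=0.201, ω₃=2.140
apply F[8]=+20.000 → step 9: x=0.192, v=2.166, θ₁=-0.181, ω₁=-2.446, θ₂=-0.261, ω₂=-1.238, θ₃=0.245, ω₃=2.243
apply F[9]=+20.000 → step 10: x=0.238, v=2.405, θ₁=-0.233, ω₁=-2.790, θ₂=-0.286, ω₂=-1.224, θ₃=0.290, ω₃=2.229
apply F[10]=+20.000 → step 11: x=0.288, v=2.634, θ₁=-0.292, ω₁=-3.131, θ₂=-0.310, ω₂=-1.173, θ₃=0.334, ω₃=2.081
apply F[11]=+20.000 → step 12: x=0.343, v=2.847, θ₁=-0.358, ω₁=-3.462, θ₂=-0.332, ω₂=-1.099, θ₃=0.372, ω₃=1.791
apply F[12]=+20.000 → step 13: x=0.402, v=3.041, θ₁=-0.431, ω₁=-3.771, θ₂=-0.354, ω₂=-1.020, θ₃=0.404, ω₃=1.363
apply F[13]=+20.000 → step 14: x=0.465, v=3.210, θ₁=-0.509, ω₁=-4.050, θ₂=-0.373, ω₂=-0.953, θ₃=0.426, ω₃=0.809
apply F[14]=+20.000 → step 15: x=0.530, v=3.354, θ₁=-0.592, ω₁=-4.293, θ₂=-0.392, ω₂=-0.917, θ₃=0.436, ω₃=0.147
apply F[15]=+20.000 → step 16: x=0.599, v=3.470, θ₁=-0.680, ω₁=-4.497, θ₂=-0.410, ω₂=-0.920, θ₃=0.432, ω₃=-0.597
apply F[16]=+20.000 → step 17: x=0.669, v=3.560, θ₁=-0.772, ω₁=-4.662, θ₂=-0.429, ω₂=-0.967, θ₃=0.412, ω₃=-1.400
apply F[17]=+20.000 → step 18: x=0.741, v=3.625, θ₁=-0.867, ω₁=-4.791, θ₂=-0.449, ω₂=-1.058, θ₃=0.375, ω₃=-2.241
Max |angle| over trajectory = 0.867 rad = 49.7°.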